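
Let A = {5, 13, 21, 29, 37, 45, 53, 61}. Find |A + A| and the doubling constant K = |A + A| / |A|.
K = |A + A| / |A| = 15/8

Enumerate A + A = {a + b : a, b ∈ A}. With |A| = 8, there are |A|^2 = 64 ordered sum pairs; collecting distinct values, A + A = {10, 18, 26, 34, 42, 50, 58, 66, 74, 82, 90, 98, 106, 114, 122}, so |A + A| = 15. Thus K = 15/8. Here |A + A| = 2|A| − 1 = 15, the minimum possible — so K = 15/8 is minimal, which holds iff A is an arithmetic progression.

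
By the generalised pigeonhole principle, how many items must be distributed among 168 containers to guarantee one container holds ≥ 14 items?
n = (14 − 1)·168 + 1 = 2185

By the generalised pigeonhole principle, to guarantee some box contains ≥ r objects we need more than (r − 1) · k objects total. Threshold: n = (r − 1) · k + 1. With r = 14 and k = 168: n = 13 · 168 + 1 = 2184 + 1 = 2185. For n = 2184 = 13 · 168, we can put exactly 13 objects in every box, avoiding 14 in any single one — so 2185 is tight.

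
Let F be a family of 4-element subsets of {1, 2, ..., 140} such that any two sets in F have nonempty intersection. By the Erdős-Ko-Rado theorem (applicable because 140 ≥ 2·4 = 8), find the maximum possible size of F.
max |F| = C(139, 3) = 437989

The Erdős-Ko-Rado theorem states: for n ≥ 2k, an intersecting family of k-subsets of an n-element set has size at most C(n − 1, k − 1), with equality for 'star' families {A ⊆ [n] : |A| = k, i ∈ A} (fix an element i). For n = 140, k = 4: C(139, 3) = 437989.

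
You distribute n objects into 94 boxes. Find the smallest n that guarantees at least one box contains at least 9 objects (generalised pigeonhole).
n = (9 − 1)·94 + 1 = 753

By the generalised pigeonhole principle, to guarantee some box contains ≥ r objects we need more than (r − 1) · k objects total. Threshold: n = (r − 1) · k + 1. With r = 9 and k = 94: n = 8 · 94 + 1 = 752 + 1 = 753. For n = 752 = 8 · 94, we can put exactly 8 objects in every box, avoiding 9 in any single one — so 753 is tight.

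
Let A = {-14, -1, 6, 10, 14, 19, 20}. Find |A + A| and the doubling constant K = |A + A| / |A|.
K = |A + A| / |A| = 26/7

Enumerate A + A = {a + b : a, b ∈ A}. With |A| = 7, there are |A|^2 = 49 ordered sum pairs; collecting distinct values, A + A = {-28, -15, -8, -4, -2, 0, 5, 6, 9, 12, 13, 16, 18, 19, 20, 24, 25, 26, 28, 29, 30, 33, 34, 38, 39, 40}, so |A + A| = 26. Thus K = 26/7. For comparison, the minimum possible |A + A| over all 7-element sets is 2·7 − 1 = 13 (so min K = 13/7), attained only by arithmetic progressions.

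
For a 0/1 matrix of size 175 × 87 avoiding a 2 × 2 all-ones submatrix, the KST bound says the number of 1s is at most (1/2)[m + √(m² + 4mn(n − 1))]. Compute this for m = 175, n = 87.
z(175, 87; 2, 2) ≤ (1/2)[175 + √(175² + 4·175·87·86)] = (1/2)[175 + √5268025] = 1235.1089

Kővári–Sós–Turán: let r_1, ..., r_175 be the row sums and z = Σ r_i the total number of 1s. Each pair of columns can share at most one row with both entries 1 (else a 2×2 all-ones block appears), so Σ_i C(r_i, 2) ≤ C(87, 2) = 3741. By convexity Σ_i C(r_i, 2) ≥ 175·C(z/175, 2) = z(z − 175)/(2·175), giving z² − 175z − 175·87·86 ≤ 0 and hence z ≤ (1/2)[175 + √(30625 + 4·1309350)] = (1/2)[175 + √5268025] ≈ (1/2)(175 + 2295.2179) = 1235.1089.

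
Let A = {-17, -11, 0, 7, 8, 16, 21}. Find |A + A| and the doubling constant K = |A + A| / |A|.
K = |A + A| / |A| = 27/7

Enumerate A + A = {a + b : a, b ∈ A}. With |A| = 7, there are |A|^2 = 49 ordered sum pairs; collecting distinct values, A + A = {-34, -28, -22, -17, -11, -10, -9, -4, -3, -1, 0, 4, 5, 7, 8, 10, 14, 15, 16, 21, 23, 24, 28, 29, 32, 37, 42}, so |A + A| = 27. Thus K = 27/7. For comparison, the minimum possible |A + A| over all 7-element sets is 2·7 − 1 = 13 (so min K = 13/7), attained only by arithmetic progressions.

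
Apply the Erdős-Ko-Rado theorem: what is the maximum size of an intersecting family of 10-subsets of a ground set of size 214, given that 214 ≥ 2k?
max |F| = C(213, 9) = 2095343501455490

The Erdős-Ko-Rado theorem states: for n ≥ 2k, an intersecting family of k-subsets of an n-element set has size at most C(n − 1, k − 1), with equality for 'star' families {A ⊆ [n] : |A| = k, i ∈ A} (fix an element i). For n = 214, k = 10: C(213, 9) = 2095343501455490.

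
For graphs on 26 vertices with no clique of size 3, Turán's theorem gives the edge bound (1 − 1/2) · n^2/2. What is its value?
Turán density bound = (1/2) · 26^2/2 = 169

Turán's theorem: ex(n, K_{r+1}) is achieved by the complete r-partite Turán graph T(n, r) with parts as balanced as possible, and is at most (1 − 1/r) · n^2/2. For r = 2, n = 26: the density bound is (1/2) · 676/2 = 169. Since 2 ∣ 26, the Turán graph T(26, 2) has parts of equal size 13, and its edge count e(T(26, 2)) = 169 attains the density bound exactly.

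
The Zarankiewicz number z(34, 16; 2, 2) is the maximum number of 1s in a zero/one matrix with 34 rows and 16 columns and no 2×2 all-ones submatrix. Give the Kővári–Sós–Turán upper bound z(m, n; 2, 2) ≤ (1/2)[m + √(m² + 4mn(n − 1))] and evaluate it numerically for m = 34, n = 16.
z(34, 16; 2, 2) ≤ (1/2)[34 + √(34² + 4·34·16·15)] = (1/2)[34 + √33796] = 108.9184

Kővári–Sós–Turán: let r_1, ..., r_34 be the row sums and z = Σ r_i the total number of 1s. Each pair of columns can share at most one row with both entries 1 (else a 2×2 all-ones block appears), so Σ_i C(r_i, 2) ≤ C(16, 2) = 120. By convexity Σ_i C(r_i, 2) ≥ 34·C(z/34, 2) = z(z − 34)/(2·34), giving z² − 34z − 34·16·15 ≤ 0 and hence z ≤ (1/2)[34 + √(1156 + 4·8160)] = (1/2)[34 + √33796] ≈ (1/2)(34 + 183.8369) = 108.9184.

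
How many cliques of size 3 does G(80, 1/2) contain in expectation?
E[# K_3] = C(80, 3) · (1/2)^C(3, 2) = 82160 / 2^3 = 10270

For each 3-subset S of vertices (there are C(80, 3) = 82160 such S), let X_S = 1 if S induces a K_3 (all C(3, 2) = 3 edges present). Then P(X_S = 1) = (1/2)^3 = 1/8. By linearity of expectation, E[# K_3] = C(80, 3) · (1/2)^3 = 82160 / 8 = 10270.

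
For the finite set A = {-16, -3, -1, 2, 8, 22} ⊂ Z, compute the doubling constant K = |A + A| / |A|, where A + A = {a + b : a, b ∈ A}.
K = |A + A| / |A| = 21/6 = 7/2

Enumerate A + A = {a + b : a, b ∈ A}. With |A| = 6, there are |A|^2 = 36 ordered sum pairs; collecting distinct values, A + A = {-32, -19, -17, -14, -8, -6, -4, -2, -1, 1, 4, 5, 6, 7, 10, 16, 19, 21, 24, 30, 44}, so |A + A| = 21. Thus K = 21/6 = 7/2. For comparison, the minimum possible |A + A| over all 6-element sets is 2·6 − 1 = 11 (so min K = 11/6), attained only by arithmetic progressions.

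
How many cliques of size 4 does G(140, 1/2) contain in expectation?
E[# K_4] = C(140, 4) · (1/2)^C(4, 2) = 15329615 / 2^6 = 239525.234375

For each 4-subset S of vertices (there are C(140, 4) = 15329615 such S), let X_S = 1 if S induces a K_4 (all C(4, 2) = 6 edges present). Then P(X_S = 1) = (1/2)^6 = 1/64. By linearity of expectation, E[# K_4] = C(140, 4) · (1/2)^6 = 15329615 / 64 = 239525.234375.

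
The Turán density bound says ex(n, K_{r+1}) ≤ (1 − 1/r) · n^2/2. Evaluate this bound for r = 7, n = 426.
Turán density bound = (6/7) · 426^2/2 = 544428/7 ≈ 77775.4286

Turán's theorem: ex(n, K_{r+1}) is achieved by the complete r-partite Turán graph T(n, r) with parts as balanced as possible, and is at most (1 − 1/r) · n^2/2. For r = 7, n = 426: the density bound is (6/7) · 181476/2 = 544428/7 ≈ 77775.4286. The integer-valued extremum is e(T(426, 7)) = 77775, which is strictly less than the density bound 544428/7 since 7 ∤ 426 (the parts of T(426, 7) cannot all be equal).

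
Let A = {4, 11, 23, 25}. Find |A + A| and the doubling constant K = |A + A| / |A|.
K = |A + A| / |A| = 10/4 = 5/2

Enumerate A + A = {a + b : a, b ∈ A}. With |A| = 4, there are |A|^2 = 16 ordered sum pairs; collecting distinct values, A + A = {8, 15, 22, 27, 29, 34, 36, 46, 48, 50}, so |A + A| = 10. Thus K = 10/4 = 5/2. For comparison, the minimum possible |A + A| over all 4-element sets is 2·4 − 1 = 7 (so min K = 7/4), attained only by arithmetic progressions.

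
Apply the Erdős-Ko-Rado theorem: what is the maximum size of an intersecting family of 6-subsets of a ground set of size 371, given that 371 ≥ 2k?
max |F| = C(370, 5) = 56239546824

Erdős-Ko-Rado (1961): when n ≥ 2k, max |F| = C(n−1, k−1). The bound is attained by the star {A : i ∈ A} for any fixed i ∈ [n]. Here C(371−1, 6−1) = C(370, 5) = 56239546824.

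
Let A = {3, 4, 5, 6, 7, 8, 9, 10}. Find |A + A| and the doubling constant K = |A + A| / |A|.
K = |A + A| / |A| = 15/8

Enumerate A + A = {a + b : a, b ∈ A}. With |A| = 8, there are |A|^2 = 64 ordered sum pairs; collecting distinct values, A + A = {6, 7, 8, 9, 10, 11, 12, 13, 14, 15, 16, 17, 18, 19, 20}, so |A + A| = 15. Thus K = 15/8. Here |A + A| = 2|A| − 1 = 15, the minimum possible — so K = 15/8 is minimal, which holds iff A is an arithmetic progression.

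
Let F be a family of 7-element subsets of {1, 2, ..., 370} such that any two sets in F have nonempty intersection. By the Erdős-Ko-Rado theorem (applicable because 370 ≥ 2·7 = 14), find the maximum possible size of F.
max |F| = C(369, 6) = 3365759545512

Erdős-Ko-Rado (1961): when n ≥ 2k, max |F| = C(n−1, k−1). The bound is attained by the star {A : i ∈ A} for any fixed i ∈ [n]. Here C(370−1, 7−1) = C(369, 6) = 3365759545512.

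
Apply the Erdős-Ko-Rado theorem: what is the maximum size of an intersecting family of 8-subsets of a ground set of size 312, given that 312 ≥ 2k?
max |F| = C(311, 7) = 52162738527405

Erdős-Ko-Rado (1961): when n ≥ 2k, max |F| = C(n−1, k−1). The bound is attained by the star {A : i ∈ A} for any fixed i ∈ [n]. Here C(312−1, 8−1) = C(311, 7) = 52162738527405.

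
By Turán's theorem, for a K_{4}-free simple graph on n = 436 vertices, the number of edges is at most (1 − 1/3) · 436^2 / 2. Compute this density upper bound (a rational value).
Turán density bound = (2/3) · 436^2/2 = 190096/3 ≈ 63365.3333

Turán's theorem: ex(n, K_{r+1}) is achieved by the complete r-partite Turán graph T(n, r) with parts as balanced as possible, and is at most (1 − 1/r) · n^2/2. For r = 3, n = 436: the density bound is (2/3) · 190096/2 = 190096/3 ≈ 63365.3333. The integer-valued extremum is e(T(436, 3)) = 63365, which is strictly less than the density bound 190096/3 since 3 ∤ 436 (the parts of T(436, 3) cannot all be equal).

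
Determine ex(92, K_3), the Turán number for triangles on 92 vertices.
ex(92, K_3) = ⌊92^2/4⌋ = 2116

Mantel (1907): a triangle-free graph on n vertices has at most ⌊n^2/4⌋ edges, with equality for the complete bipartite graph K_{⌊n/2⌋, ⌈n/2⌉}. For n = 92: ⌊92^2/4⌋ = ⌊8464/4⌋ = 2116. The extremal graph is K_{46, 46}, which has 46·46 = 2116 edges.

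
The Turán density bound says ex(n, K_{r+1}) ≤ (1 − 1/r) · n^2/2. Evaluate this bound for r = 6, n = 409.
Turán density bound = (5/6) · 409^2/2 = 836405/12 ≈ 69700.4167

Turán's theorem: ex(n, K_{r+1}) is achieved by the complete r-partite Turán graph T(n, r) with parts as balanced as possible, and is at most (1 − 1/r) · n^2/2. For r = 6, n = 409: the density bound is (5/6) · 167281/2 = 836405/12 ≈ 69700.4167. The integer-valued extremum is e(T(409, 6)) = 69700, which is strictly less than the density bound 836405/12 since 6 ∤ 409 (the parts of T(409, 6) cannot all be equal).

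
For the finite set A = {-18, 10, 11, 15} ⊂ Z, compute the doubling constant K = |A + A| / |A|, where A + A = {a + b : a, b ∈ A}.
K = |A + A| / |A| = 10/4 = 5/2

Enumerate A + A = {a + b : a, b ∈ A}. With |A| = 4, there are |A|^2 = 16 ordered sum pairs; collecting distinct values, A + A = {-36, -8, -7, -3, 20, 21, 22, 25, 26, 30}, so |A + A| = 10. Thus K = 10/4 = 5/2. For comparison, the minimum possible |A + A| over all 4-element sets is 2·4 − 1 = 7 (so min K = 7/4), attained only by arithmetic progressions.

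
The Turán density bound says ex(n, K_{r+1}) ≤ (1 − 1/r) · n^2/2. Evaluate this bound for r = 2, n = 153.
Turán density bound = (1/2) · 153^2/2 = 23409/4 ≈ 5852.25

Turán's theorem: ex(n, K_{r+1}) is achieved by the complete r-partite Turán graph T(n, r) with parts as balanced as possible, and is at most (1 − 1/r) · n^2/2. For r = 2, n = 153: the density bound is (1/2) · 23409/2 = 23409/4 ≈ 5852.25. The integer-valued extremum is e(T(153, 2)) = 5852, which is strictly less than the density bound 23409/4 since 2 ∤ 153 (the parts of T(153, 2) cannot all be equal).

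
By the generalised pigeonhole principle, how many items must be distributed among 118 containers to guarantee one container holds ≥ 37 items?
n = (37 − 1)·118 + 1 = 4249

By the generalised pigeonhole principle, to guarantee some box contains ≥ r objects we need more than (r − 1) · k objects total. Threshold: n = (r − 1) · k + 1. With r = 37 and k = 118: n = 36 · 118 + 1 = 4248 + 1 = 4249. For n = 4248 = 36 · 118, we can put exactly 36 objects in every box, avoiding 37 in any single one — so 4249 is tight.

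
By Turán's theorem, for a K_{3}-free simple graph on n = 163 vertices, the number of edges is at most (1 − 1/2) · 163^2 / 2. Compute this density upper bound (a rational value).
Turán density bound = (1/2) · 163^2/2 = 26569/4 ≈ 6642.25

Turán's theorem: ex(n, K_{r+1}) is achieved by the complete r-partite Turán graph T(n, r) with parts as balanced as possible, and is at most (1 − 1/r) · n^2/2. For r = 2, n = 163: the density bound is (1/2) · 26569/2 = 26569/4 ≈ 6642.25. The integer-valued extremum is e(T(163, 2)) = 6642, which is strictly less than the density bound 26569/4 since 2 ∤ 163 (the parts of T(163, 2) cannot all be equal).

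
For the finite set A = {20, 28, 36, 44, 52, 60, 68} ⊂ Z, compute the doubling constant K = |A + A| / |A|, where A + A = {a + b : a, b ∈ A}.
K = |A + A| / |A| = 13/7

Enumerate A + A = {a + b : a, b ∈ A}. With |A| = 7, there are |A|^2 = 49 ordered sum pairs; collecting distinct values, A + A = {40, 48, 56, 64, 72, 80, 88, 96, 104, 112, 120, 128, 136}, so |A + A| = 13. Thus K = 13/7. Here |A + A| = 2|A| − 1 = 13, the minimum possible — so K = 13/7 is minimal, which holds iff A is an arithmetic progression.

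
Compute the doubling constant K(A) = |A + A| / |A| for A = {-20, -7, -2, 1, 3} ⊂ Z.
K = |A + A| / |A| = 14/5

Enumerate A + A = {a + b : a, b ∈ A}. With |A| = 5, there are |A|^2 = 25 ordered sum pairs; collecting distinct values, A + A = {-40, -27, -22, -19, -17, -14, -9, -6, -4, -1, 1, 2, 4, 6}, so |A + A| = 14. Thus K = 14/5. For comparison, the minimum possible |A + A| over all 5-element sets is 2·5 − 1 = 9 (so min K = 9/5), attained only by arithmetic progressions.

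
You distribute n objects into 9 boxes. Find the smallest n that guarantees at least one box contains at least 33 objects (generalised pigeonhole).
n = (33 − 1)·9 + 1 = 289

By the generalised pigeonhole principle, to guarantee some box contains ≥ r objects we need more than (r − 1) · k objects total. Threshold: n = (r − 1) · k + 1. With r = 33 and k = 9: n = 32 · 9 + 1 = 288 + 1 = 289. For n = 288 = 32 · 9, we can put exactly 32 objects in every box, avoiding 33 in any single one — so 289 is tight.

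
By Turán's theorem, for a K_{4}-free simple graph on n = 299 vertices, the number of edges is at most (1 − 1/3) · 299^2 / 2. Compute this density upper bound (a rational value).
Turán density bound = (2/3) · 299^2/2 = 89401/3 ≈ 29800.3333

Turán's theorem: ex(n, K_{r+1}) is achieved by the complete r-partite Turán graph T(n, r) with parts as balanced as possible, and is at most (1 − 1/r) · n^2/2. For r = 3, n = 299: the density bound is (2/3) · 89401/2 = 89401/3 ≈ 29800.3333. The integer-valued extremum is e(T(299, 3)) = 29800, which is strictly less than the density bound 89401/3 since 3 ∤ 299 (the parts of T(299, 3) cannot all be equal).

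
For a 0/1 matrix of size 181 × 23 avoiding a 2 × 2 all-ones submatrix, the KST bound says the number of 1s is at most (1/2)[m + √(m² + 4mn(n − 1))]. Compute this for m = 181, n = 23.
z(181, 23; 2, 2) ≤ (1/2)[181 + √(181² + 4·181·23·22)] = (1/2)[181 + √399105] = 406.3738

Kővári–Sós–Turán: let r_1, ..., r_181 be the row sums and z = Σ r_i the total number of 1s. Each pair of columns can share at most one row with both entries 1 (else a 2×2 all-ones block appears), so Σ_i C(r_i, 2) ≤ C(23, 2) = 253. By convexity Σ_i C(r_i, 2) ≥ 181·C(z/181, 2) = z(z − 181)/(2·181), giving z² − 181z − 181·23·22 ≤ 0 and hence z ≤ (1/2)[181 + √(32761 + 4·91586)] = (1/2)[181 + √399105] ≈ (1/2)(181 + 631.7476) = 406.3738.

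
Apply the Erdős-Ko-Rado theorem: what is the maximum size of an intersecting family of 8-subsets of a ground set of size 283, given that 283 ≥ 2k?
max |F| = C(282, 7) = 26104824235656

Erdős-Ko-Rado (1961): when n ≥ 2k, max |F| = C(n−1, k−1). The bound is attained by the star {A : i ∈ A} for any fixed i ∈ [n]. Here C(283−1, 8−1) = C(282, 7) = 26104824235656.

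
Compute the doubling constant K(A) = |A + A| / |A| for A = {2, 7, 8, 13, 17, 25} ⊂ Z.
K = |A + A| / |A| = 20/6 = 10/3

Enumerate A + A = {a + b : a, b ∈ A}. With |A| = 6, there are |A|^2 = 36 ordered sum pairs; collecting distinct values, A + A = {4, 9, 10, 14, 15, 16, 19, 20, 21, 24, 25, 26, 27, 30, 32, 33, 34, 38, 42, 50}, so |A + A| = 20. Thus K = 20/6 = 10/3. For comparison, the minimum possible |A + A| over all 6-element sets is 2·6 − 1 = 11 (so min K = 11/6), attained only by arithmetic progressions.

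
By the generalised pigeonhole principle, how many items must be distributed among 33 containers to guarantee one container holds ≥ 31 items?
n = (31 − 1)·33 + 1 = 991

By the generalised pigeonhole principle, to guarantee some box contains ≥ r objects we need more than (r − 1) · k objects total. Threshold: n = (r − 1) · k + 1. With r = 31 and k = 33: n = 30 · 33 + 1 = 990 + 1 = 991. For n = 990 = 30 · 33, we can put exactly 30 objects in every box, avoiding 31 in any single one — so 991 is tight.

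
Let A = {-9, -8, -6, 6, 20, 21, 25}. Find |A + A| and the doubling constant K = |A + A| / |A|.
K = |A + A| / |A| = 26/7

Enumerate A + A = {a + b : a, b ∈ A}. With |A| = 7, there are |A|^2 = 49 ordered sum pairs; collecting distinct values, A + A = {-18, -17, -16, -15, -14, -12, -3, -2, 0, 11, 12, 13, 14, 15, 16, 17, 19, 26, 27, 31, 40, 41, 42, 45, 46, 50}, so |A + A| = 26. Thus K = 26/7. For comparison, the minimum possible |A + A| over all 7-element sets is 2·7 − 1 = 13 (so min K = 13/7), attained only by arithmetic progressions.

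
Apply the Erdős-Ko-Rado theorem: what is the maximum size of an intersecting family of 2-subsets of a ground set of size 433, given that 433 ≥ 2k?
max |F| = C(432, 1) = 432

Erdős-Ko-Rado (1961): when n ≥ 2k, max |F| = C(n−1, k−1). The bound is attained by the star {A : i ∈ A} for any fixed i ∈ [n]. Here C(433−1, 2−1) = C(432, 1) = 432.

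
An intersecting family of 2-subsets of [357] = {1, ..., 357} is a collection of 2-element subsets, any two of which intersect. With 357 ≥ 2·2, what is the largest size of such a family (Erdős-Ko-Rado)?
max |F| = C(356, 1) = 356

The Erdős-Ko-Rado theorem states: for n ≥ 2k, an intersecting family of k-subsets of an n-element set has size at most C(n − 1, k − 1), with equality for 'star' families {A ⊆ [n] : |A| = k, i ∈ A} (fix an element i). For n = 357, k = 2: C(356, 1) = 356.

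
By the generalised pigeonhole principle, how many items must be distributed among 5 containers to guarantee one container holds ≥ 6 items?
n = (6 − 1)·5 + 1 = 26

By the generalised pigeonhole principle, to guarantee some box contains ≥ r objects we need more than (r − 1) · k objects total. Threshold: n = (r − 1) · k + 1. With r = 6 and k = 5: n = 5 · 5 + 1 = 25 + 1 = 26. For n = 25 = 5 · 5, we can put exactly 5 objects in every box, avoiding 6 in any single one — so 26 is tight.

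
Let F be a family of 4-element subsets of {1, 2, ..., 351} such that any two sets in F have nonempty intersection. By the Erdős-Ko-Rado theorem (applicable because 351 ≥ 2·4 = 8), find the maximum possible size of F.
max |F| = C(350, 3) = 7084700

Erdős-Ko-Rado (1961): when n ≥ 2k, max |F| = C(n−1, k−1). The bound is attained by the star {A : i ∈ A} for any fixed i ∈ [n]. Here C(351−1, 4−1) = C(350, 3) = 7084700.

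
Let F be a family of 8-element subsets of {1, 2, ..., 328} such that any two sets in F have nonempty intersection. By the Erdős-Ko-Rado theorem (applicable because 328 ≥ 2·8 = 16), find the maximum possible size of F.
max |F| = C(327, 7) = 74357814029265

The Erdős-Ko-Rado theorem states: for n ≥ 2k, an intersecting family of k-subsets of an n-element set has size at most C(n − 1, k − 1), with equality for 'star' families {A ⊆ [n] : |A| = k, i ∈ A} (fix an element i). For n = 328, k = 8: C(327, 7) = 74357814029265.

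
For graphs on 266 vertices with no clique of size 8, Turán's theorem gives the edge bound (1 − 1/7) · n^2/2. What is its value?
Turán density bound = (6/7) · 266^2/2 = 30324

Turán's theorem: ex(n, K_{r+1}) is achieved by the complete r-partite Turán graph T(n, r) with parts as balanced as possible, and is at most (1 − 1/r) · n^2/2. For r = 7, n = 266: the density bound is (6/7) · 70756/2 = 30324. Since 7 ∣ 266, the Turán graph T(266, 7) has parts of equal size 38, and its edge count e(T(266, 7)) = 30324 attains the density bound exactly.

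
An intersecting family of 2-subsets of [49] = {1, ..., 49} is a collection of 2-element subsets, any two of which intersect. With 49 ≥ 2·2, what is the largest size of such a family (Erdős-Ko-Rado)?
max |F| = C(48, 1) = 48

Erdős-Ko-Rado (1961): when n ≥ 2k, max |F| = C(n−1, k−1). The bound is attained by the star {A : i ∈ A} for any fixed i ∈ [n]. Here C(49−1, 2−1) = C(48, 1) = 48.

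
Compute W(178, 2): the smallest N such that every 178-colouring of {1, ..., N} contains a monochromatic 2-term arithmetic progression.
W(178, 2) = 178 + 1 = 179

A 2-term AP is any pair of integers, so a monochromatic 2-AP exists iff some colour is used at least twice. With 178 colours, the colouring i ↦ i on {1, ..., 178} uses each colour once, avoiding any monochromatic pair, so W(178, 2) > 178. For {1, ..., 179}, pigeonhole forces two integers of the same colour, which form a monochromatic 2-AP. Hence W(178, 2) = 179.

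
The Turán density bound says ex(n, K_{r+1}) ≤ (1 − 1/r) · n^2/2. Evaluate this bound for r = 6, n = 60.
Turán density bound = (5/6) · 60^2/2 = 1500

Turán's theorem: ex(n, K_{r+1}) is achieved by the complete r-partite Turán graph T(n, r) with parts as balanced as possible, and is at most (1 − 1/r) · n^2/2. For r = 6, n = 60: the density bound is (5/6) · 3600/2 = 1500. Since 6 ∣ 60, the Turán graph T(60, 6) has parts of equal size 10, and its edge count e(T(60, 6)) = 1500 attains the density bound exactly.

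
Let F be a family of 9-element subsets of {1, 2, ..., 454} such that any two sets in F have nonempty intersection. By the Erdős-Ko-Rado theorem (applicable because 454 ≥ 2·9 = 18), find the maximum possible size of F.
max |F| = C(453, 8) = 41330618640071640

The Erdős-Ko-Rado theorem states: for n ≥ 2k, an intersecting family of k-subsets of an n-element set has size at most C(n − 1, k − 1), with equality for 'star' families {A ⊆ [n] : |A| = k, i ∈ A} (fix an element i). For n = 454, k = 9: C(453, 8) = 41330618640071640.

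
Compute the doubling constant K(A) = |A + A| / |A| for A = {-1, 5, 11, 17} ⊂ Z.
K = |A + A| / |A| = 7/4

Enumerate A + A = {a + b : a, b ∈ A}. With |A| = 4, there are |A|^2 = 16 ordered sum pairs; collecting distinct values, A + A = {-2, 4, 10, 16, 22, 28, 34}, so |A + A| = 7. Thus K = 7/4. Here |A + A| = 2|A| − 1 = 7, the minimum possible — so K = 7/4 is minimal, which holds iff A is an arithmetic progression.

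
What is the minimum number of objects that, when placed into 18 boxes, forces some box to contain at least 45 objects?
n = (45 − 1)·18 + 1 = 793

By the generalised pigeonhole principle, to guarantee some box contains ≥ r objects we need more than (r − 1) · k objects total. Threshold: n = (r − 1) · k + 1. With r = 45 and k = 18: n = 44 · 18 + 1 = 792 + 1 = 793. For n = 792 = 44 · 18, we can put exactly 44 objects in every box, avoiding 45 in any single one — so 793 is tight.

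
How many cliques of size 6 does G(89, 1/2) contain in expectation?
E[# K_6] = C(89, 6) · (1/2)^C(6, 2) = 581106988 / 2^15 = 145276747/8192 ≈ 17733.977905

For each 6-subset S of vertices (there are C(89, 6) = 581106988 such S), let X_S = 1 if S induces a K_6 (all C(6, 2) = 15 edges present). Then P(X_S = 1) = (1/2)^15 = 1/32768. By linearity of expectation, E[# K_6] = C(89, 6) · (1/2)^15 = 581106988 / 32768 = 145276747/8192 ≈ 17733.977905.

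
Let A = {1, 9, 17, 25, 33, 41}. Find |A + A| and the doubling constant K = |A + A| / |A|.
K = |A + A| / |A| = 11/6

Enumerate A + A = {a + b : a, b ∈ A}. With |A| = 6, there are |A|^2 = 36 ordered sum pairs; collecting distinct values, A + A = {2, 10, 18, 26, 34, 42, 50, 58, 66, 74, 82}, so |A + A| = 11. Thus K = 11/6. Here |A + A| = 2|A| − 1 = 11, the minimum possible — so K = 11/6 is minimal, which holds iff A is an arithmetic progression.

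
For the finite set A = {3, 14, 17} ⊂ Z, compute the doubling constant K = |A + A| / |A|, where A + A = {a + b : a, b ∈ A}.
K = |A + A| / |A| = 6/3 = 2

Enumerate A + A = {a + b : a, b ∈ A}. With |A| = 3, there are |A|^2 = 9 ordered sum pairs; collecting distinct values, A + A = {6, 17, 20, 28, 31, 34}, so |A + A| = 6. Thus K = 6/3 = 2. For comparison, the minimum possible |A + A| over all 3-element sets is 2·3 − 1 = 5 (so min K = 5/3), attained only by arithmetic progressions.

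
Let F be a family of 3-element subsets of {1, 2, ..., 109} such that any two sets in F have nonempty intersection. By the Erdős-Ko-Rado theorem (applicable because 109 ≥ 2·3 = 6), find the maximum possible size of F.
max |F| = C(108, 2) = 5778

The Erdős-Ko-Rado theorem states: for n ≥ 2k, an intersecting family of k-subsets of an n-element set has size at most C(n − 1, k − 1), with equality for 'star' families {A ⊆ [n] : |A| = k, i ∈ A} (fix an element i). For n = 109, k = 3: C(108, 2) = 5778.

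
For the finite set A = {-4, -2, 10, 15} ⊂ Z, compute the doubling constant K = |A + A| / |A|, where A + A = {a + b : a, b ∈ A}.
K = |A + A| / |A| = 10/4 = 5/2

Enumerate A + A = {a + b : a, b ∈ A}. With |A| = 4, there are |A|^2 = 16 ordered sum pairs; collecting distinct values, A + A = {-8, -6, -4, 6, 8, 11, 13, 20, 25, 30}, so |A + A| = 10. Thus K = 10/4 = 5/2. For comparison, the minimum possible |A + A| over all 4-element sets is 2·4 − 1 = 7 (so min K = 7/4), attained only by arithmetic progressions.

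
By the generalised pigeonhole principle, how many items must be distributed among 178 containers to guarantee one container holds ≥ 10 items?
n = (10 − 1)·178 + 1 = 1603

By the generalised pigeonhole principle, to guarantee some box contains ≥ r objects we need more than (r − 1) · k objects total. Threshold: n = (r − 1) · k + 1. With r = 10 and k = 178: n = 9 · 178 + 1 = 1602 + 1 = 1603. For n = 1602 = 9 · 178, we can put exactly 9 objects in every box, avoiding 10 in any single one — so 1603 is tight.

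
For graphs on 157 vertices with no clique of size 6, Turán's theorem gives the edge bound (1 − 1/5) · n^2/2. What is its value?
Turán density bound = (4/5) · 157^2/2 = 49298/5 ≈ 9859.6

Turán's theorem: ex(n, K_{r+1}) is achieved by the complete r-partite Turán graph T(n, r) with parts as balanced as possible, and is at most (1 − 1/r) · n^2/2. For r = 5, n = 157: the density bound is (4/5) · 24649/2 = 49298/5 ≈ 9859.6. The integer-valued extremum is e(T(157, 5)) = 9859, which is strictly less than the density bound 49298/5 since 5 ∤ 157 (the parts of T(157, 5) cannot all be equal).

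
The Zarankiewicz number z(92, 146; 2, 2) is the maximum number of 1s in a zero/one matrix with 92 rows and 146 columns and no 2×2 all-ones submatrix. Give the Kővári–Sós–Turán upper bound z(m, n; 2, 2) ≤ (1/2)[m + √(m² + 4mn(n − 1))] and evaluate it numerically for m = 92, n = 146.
z(92, 146; 2, 2) ≤ (1/2)[92 + √(92² + 4·92·146·145)] = (1/2)[92 + √7799024] = 1442.3366

Kővári–Sós–Turán: let r_1, ..., r_92 be the row sums and z = Σ r_i the total number of 1s. Each pair of columns can share at most one row with both entries 1 (else a 2×2 all-ones block appears), so Σ_i C(r_i, 2) ≤ C(146, 2) = 10585. By convexity Σ_i C(r_i, 2) ≥ 92·C(z/92, 2) = z(z − 92)/(2·92), giving z² − 92z − 92·146·145 ≤ 0 and hence z ≤ (1/2)[92 + √(8464 + 4·1947640)] = (1/2)[92 + √7799024] ≈ (1/2)(92 + 2792.6733) = 1442.3366.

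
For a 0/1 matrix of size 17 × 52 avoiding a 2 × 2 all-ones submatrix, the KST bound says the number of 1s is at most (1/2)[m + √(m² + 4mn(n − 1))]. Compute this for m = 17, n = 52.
z(17, 52; 2, 2) ≤ (1/2)[17 + √(17² + 4·17·52·51)] = (1/2)[17 + √180625] = 221

Kővári–Sós–Turán: let r_1, ..., r_17 be the row sums and z = Σ r_i the total number of 1s. Each pair of columns can share at most one row with both entries 1 (else a 2×2 all-ones block appears), so Σ_i C(r_i, 2) ≤ C(52, 2) = 1326. By convexity Σ_i C(r_i, 2) ≥ 17·C(z/17, 2) = z(z − 17)/(2·17), giving z² − 17z − 17·52·51 ≤ 0 and hence z ≤ (1/2)[17 + √(289 + 4·45084)] = (1/2)[17 + √180625] ≈ (1/2)(17 + 425) = 221.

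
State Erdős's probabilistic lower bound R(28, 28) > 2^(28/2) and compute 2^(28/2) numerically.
2^(28/2) = 16384; so R(28, 28) > 16384

Colour each edge of K_n uniformly at random with red/blue. The expected number of monochromatic K_28 is C(n, 28) · 2 · 2^(−C(28,2)). If C(n, 28) · 2^(1 − C(28,2)) < 1, then with positive probability no monochromatic K_28 exists, so R(28, 28) > n. The standard estimate C(n, 28) ≤ n^28/28! shows this inequality holds whenever n ≤ 2^(28/2) (since 28! · 2^(C(28,2) − 1) > 2^(28^2/2) ≥ n^28). Hence R(28, 28) > 2^(28/2) = 16384.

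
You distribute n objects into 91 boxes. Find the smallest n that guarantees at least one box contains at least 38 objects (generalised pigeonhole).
n = (38 − 1)·91 + 1 = 3368

By the generalised pigeonhole principle, to guarantee some box contains ≥ r objects we need more than (r − 1) · k objects total. Threshold: n = (r − 1) · k + 1. With r = 38 and k = 91: n = 37 · 91 + 1 = 3367 + 1 = 3368. For n = 3367 = 37 · 91, we can put exactly 37 objects in every box, avoiding 38 in any single one — so 3368 is tight.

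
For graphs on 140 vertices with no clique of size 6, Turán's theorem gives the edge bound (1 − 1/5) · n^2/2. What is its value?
Turán density bound = (4/5) · 140^2/2 = 7840

Turán's theorem: ex(n, K_{r+1}) is achieved by the complete r-partite Turán graph T(n, r) with parts as balanced as possible, and is at most (1 − 1/r) · n^2/2. For r = 5, n = 140: the density bound is (4/5) · 19600/2 = 7840. Since 5 ∣ 140, the Turán graph T(140, 5) has parts of equal size 28, and its edge count e(T(140, 5)) = 7840 attains the density bound exactly.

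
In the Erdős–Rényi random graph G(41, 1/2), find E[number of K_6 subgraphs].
E[# K_6] = C(41, 6) · (1/2)^C(6, 2) = 4496388 / 2^15 = 1124097/8192 ≈ 137.218872

For each 6-subset S of vertices (there are C(41, 6) = 4496388 such S), let X_S = 1 if S induces a K_6 (all C(6, 2) = 15 edges present). Then P(X_S = 1) = (1/2)^15 = 1/32768. By linearity of expectation, E[# K_6] = C(41, 6) · (1/2)^15 = 4496388 / 32768 = 1124097/8192 ≈ 137.218872.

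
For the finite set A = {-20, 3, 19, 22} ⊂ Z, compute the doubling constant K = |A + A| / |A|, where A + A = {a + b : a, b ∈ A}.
K = |A + A| / |A| = 10/4 = 5/2

Enumerate A + A = {a + b : a, b ∈ A}. With |A| = 4, there are |A|^2 = 16 ordered sum pairs; collecting distinct values, A + A = {-40, -17, -1, 2, 6, 22, 25, 38, 41, 44}, so |A + A| = 10. Thus K = 10/4 = 5/2. For comparison, the minimum possible |A + A| over all 4-element sets is 2·4 − 1 = 7 (so min K = 7/4), attained only by arithmetic progressions.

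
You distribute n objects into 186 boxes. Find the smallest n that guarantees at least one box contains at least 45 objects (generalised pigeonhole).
n = (45 − 1)·186 + 1 = 8185

By the generalised pigeonhole principle, to guarantee some box contains ≥ r objects we need more than (r − 1) · k objects total. Threshold: n = (r − 1) · k + 1. With r = 45 and k = 186: n = 44 · 186 + 1 = 8184 + 1 = 8185. For n = 8184 = 44 · 186, we can put exactly 44 objects in every box, avoiding 45 in any single one — so 8185 is tight.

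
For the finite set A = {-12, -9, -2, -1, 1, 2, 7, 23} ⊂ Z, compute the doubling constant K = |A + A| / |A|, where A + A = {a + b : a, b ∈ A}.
K = |A + A| / |A| = 31/8

Enumerate A + A = {a + b : a, b ∈ A}. With |A| = 8, there are |A|^2 = 64 ordered sum pairs; collecting distinct values, A + A = {-24, -21, -18, -14, -13, -11, -10, -8, -7, -5, -4, -3, -2, -1, 0, 1, 2, 3, 4, 5, 6, 8, 9, 11, 14, 21, 22, 24, 25, 30, 46}, so |A + A| = 31. Thus K = 31/8. For comparison, the minimum possible |A + A| over all 8-element sets is 2·8 − 1 = 15 (so min K = 15/8), attained only by arithmetic progressions.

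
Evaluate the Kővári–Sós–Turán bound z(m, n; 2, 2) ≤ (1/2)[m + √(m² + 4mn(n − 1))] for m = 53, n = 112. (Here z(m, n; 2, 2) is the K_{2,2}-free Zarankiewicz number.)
z(53, 112; 2, 2) ≤ (1/2)[53 + √(53² + 4·53·112·111)] = (1/2)[53 + √2638393] = 838.6565

Kővári–Sós–Turán: let r_1, ..., r_53 be the row sums and z = Σ r_i the total number of 1s. Each pair of columns can share at most one row with both entries 1 (else a 2×2 all-ones block appears), so Σ_i C(r_i, 2) ≤ C(112, 2) = 6216. By convexity Σ_i C(r_i, 2) ≥ 53·C(z/53, 2) = z(z − 53)/(2·53), giving z² − 53z − 53·112·111 ≤ 0 and hence z ≤ (1/2)[53 + √(2809 + 4·658896)] = (1/2)[53 + √2638393] ≈ (1/2)(53 + 1624.3131) = 838.6565.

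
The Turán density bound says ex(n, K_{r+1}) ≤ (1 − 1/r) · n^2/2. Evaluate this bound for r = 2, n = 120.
Turán density bound = (1/2) · 120^2/2 = 3600

Turán's theorem: ex(n, K_{r+1}) is achieved by the complete r-partite Turán graph T(n, r) with parts as balanced as possible, and is at most (1 − 1/r) · n^2/2. For r = 2, n = 120: the density bound is (1/2) · 14400/2 = 3600. Since 2 ∣ 120, the Turán graph T(120, 2) has parts of equal size 60, and its edge count e(T(120, 2)) = 3600 attains the density bound exactly.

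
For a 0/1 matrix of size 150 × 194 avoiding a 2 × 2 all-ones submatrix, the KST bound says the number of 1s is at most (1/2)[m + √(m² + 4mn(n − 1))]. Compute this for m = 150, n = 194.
z(150, 194; 2, 2) ≤ (1/2)[150 + √(150² + 4·150·194·193)] = (1/2)[150 + √22487700] = 2446.0599

Kővári–Sós–Turán: let r_1, ..., r_150 be the row sums and z = Σ r_i the total number of 1s. Each pair of columns can share at most one row with both entries 1 (else a 2×2 all-ones block appears), so Σ_i C(r_i, 2) ≤ C(194, 2) = 18721. By convexity Σ_i C(r_i, 2) ≥ 150·C(z/150, 2) = z(z − 150)/(2·150), giving z² − 150z − 150·194·193 ≤ 0 and hence z ≤ (1/2)[150 + √(22500 + 4·5616300)] = (1/2)[150 + √22487700] ≈ (1/2)(150 + 4742.1198) = 2446.0599.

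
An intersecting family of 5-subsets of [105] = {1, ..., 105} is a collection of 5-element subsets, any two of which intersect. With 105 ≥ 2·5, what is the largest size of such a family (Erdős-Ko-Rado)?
max |F| = C(104, 4) = 4598126

The Erdős-Ko-Rado theorem states: for n ≥ 2k, an intersecting family of k-subsets of an n-element set has size at most C(n − 1, k − 1), with equality for 'star' families {A ⊆ [n] : |A| = k, i ∈ A} (fix an element i). For n = 105, k = 5: C(104, 4) = 4598126.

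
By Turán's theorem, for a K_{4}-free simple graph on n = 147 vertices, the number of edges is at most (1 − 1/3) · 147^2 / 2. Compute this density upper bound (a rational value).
Turán density bound = (2/3) · 147^2/2 = 7203

Turán's theorem: ex(n, K_{r+1}) is achieved by the complete r-partite Turán graph T(n, r) with parts as balanced as possible, and is at most (1 − 1/r) · n^2/2. For r = 3, n = 147: the density bound is (2/3) · 21609/2 = 7203. Since 3 ∣ 147, the Turán graph T(147, 3) has parts of equal size 49, and its edge count e(T(147, 3)) = 7203 attains the density bound exactly.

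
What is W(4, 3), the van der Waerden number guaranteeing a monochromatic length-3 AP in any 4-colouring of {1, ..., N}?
W(4, 3) = 76

W(4, 3) = 76. The lower bound W(4, 3) > 75 comes from an explicit good 4-colouring of [1, 75]; the upper bound W(4, 3) ≤ 76 was verified by exhaustive search over 4-colourings of [1, 76].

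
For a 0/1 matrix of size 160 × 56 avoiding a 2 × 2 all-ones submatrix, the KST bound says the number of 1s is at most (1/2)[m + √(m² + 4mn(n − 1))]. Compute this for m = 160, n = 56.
z(160, 56; 2, 2) ≤ (1/2)[160 + √(160² + 4·160·56·55)] = (1/2)[160 + √1996800] = 786.5409

Kővári–Sós–Turán: let r_1, ..., r_160 be the row sums and z = Σ r_i the total number of 1s. Each pair of columns can share at most one row with both entries 1 (else a 2×2 all-ones block appears), so Σ_i C(r_i, 2) ≤ C(56, 2) = 1540. By convexity Σ_i C(r_i, 2) ≥ 160·C(z/160, 2) = z(z − 160)/(2·160), giving z² − 160z − 160·56·55 ≤ 0 and hence z ≤ (1/2)[160 + √(25600 + 4·492800)] = (1/2)[160 + √1996800] ≈ (1/2)(160 + 1413.0817) = 786.5409.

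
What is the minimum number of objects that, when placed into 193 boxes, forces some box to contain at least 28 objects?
n = (28 − 1)·193 + 1 = 5212

By the generalised pigeonhole principle, to guarantee some box contains ≥ r objects we need more than (r − 1) · k objects total. Threshold: n = (r − 1) · k + 1. With r = 28 and k = 193: n = 27 · 193 + 1 = 5211 + 1 = 5212. For n = 5211 = 27 · 193, we can put exactly 27 objects in every box, avoiding 28 in any single one — so 5212 is tight.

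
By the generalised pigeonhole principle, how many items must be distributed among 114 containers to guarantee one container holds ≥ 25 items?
n = (25 − 1)·114 + 1 = 2737

By the generalised pigeonhole principle, to guarantee some box contains ≥ r objects we need more than (r − 1) · k objects total. Threshold: n = (r − 1) · k + 1. With r = 25 and k = 114: n = 24 · 114 + 1 = 2736 + 1 = 2737. For n = 2736 = 24 · 114, we can put exactly 24 objects in every box, avoiding 25 in any single one — so 2737 is tight.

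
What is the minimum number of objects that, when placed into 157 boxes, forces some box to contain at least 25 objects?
n = (25 − 1)·157 + 1 = 3769

By the generalised pigeonhole principle, to guarantee some box contains ≥ r objects we need more than (r − 1) · k objects total. Threshold: n = (r − 1) · k + 1. With r = 25 and k = 157: n = 24 · 157 + 1 = 3768 + 1 = 3769. For n = 3768 = 24 · 157, we can put exactly 24 objects in every box, avoiding 25 in any single one — so 3769 is tight.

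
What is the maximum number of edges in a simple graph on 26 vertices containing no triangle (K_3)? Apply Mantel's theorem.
ex(26, K_3) = ⌊26^2/4⌋ = 169

Mantel (1907): a triangle-free graph on n vertices has at most ⌊n^2/4⌋ edges, with equality for the complete bipartite graph K_{⌊n/2⌋, ⌈n/2⌉}. For n = 26: ⌊26^2/4⌋ = ⌊676/4⌋ = 169. The extremal graph is K_{13, 13}, which has 13·13 = 169 edges.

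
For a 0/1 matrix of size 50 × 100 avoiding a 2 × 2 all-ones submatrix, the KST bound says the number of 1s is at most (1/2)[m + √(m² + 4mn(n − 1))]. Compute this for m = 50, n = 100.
z(50, 100; 2, 2) ≤ (1/2)[50 + √(50² + 4·50·100·99)] = (1/2)[50 + √1982500] = 729.0064

Kővári–Sós–Turán: let r_1, ..., r_50 be the row sums and z = Σ r_i the total number of 1s. Each pair of columns can share at most one row with both entries 1 (else a 2×2 all-ones block appears), so Σ_i C(r_i, 2) ≤ C(100, 2) = 4950. By convexity Σ_i C(r_i, 2) ≥ 50·C(z/50, 2) = z(z − 50)/(2·50), giving z² − 50z − 50·100·99 ≤ 0 and hence z ≤ (1/2)[50 + √(2500 + 4·495000)] = (1/2)[50 + √1982500] ≈ (1/2)(50 + 1408.0128) = 729.0064.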